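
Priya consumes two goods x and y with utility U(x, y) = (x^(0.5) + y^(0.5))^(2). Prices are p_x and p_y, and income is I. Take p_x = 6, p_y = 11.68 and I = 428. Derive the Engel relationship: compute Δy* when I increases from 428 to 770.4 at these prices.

From the CES first-order condition, (y/x)^(0.5) = p_x/p_y.
Hence y/x = (p_x/p_y)^(1/(0.5)), i.e. raised to the 2 power.
Substitute y = (y/x)·x into the budget: x* = I/(p_x + p_y·(y/x)).
Numerically y/x = 0.263886, so x* = 428/(6 + 11.68·0.263886) = 47.1252 and y* = 0.263886·47.1252 = 12.4357.
At I' = 770.4: y* = 22.3842. Change: 22.3842 − 12.4357 = 9.9486.

Δy* = 9.9486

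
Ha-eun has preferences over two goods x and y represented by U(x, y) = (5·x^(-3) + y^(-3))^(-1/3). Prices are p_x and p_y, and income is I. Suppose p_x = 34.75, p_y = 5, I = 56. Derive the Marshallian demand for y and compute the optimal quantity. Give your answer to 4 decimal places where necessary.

y* = 1.5134

Substitute y = (y/x)·x into the budget: x* = I/(p_x + p_y·(y/x)).
Numerically y/x = 1.08581, so x* = 56/(34.75 + 5·1.08581) = 1.3938 and y* = 1.08581·1.3938 = 1.5134.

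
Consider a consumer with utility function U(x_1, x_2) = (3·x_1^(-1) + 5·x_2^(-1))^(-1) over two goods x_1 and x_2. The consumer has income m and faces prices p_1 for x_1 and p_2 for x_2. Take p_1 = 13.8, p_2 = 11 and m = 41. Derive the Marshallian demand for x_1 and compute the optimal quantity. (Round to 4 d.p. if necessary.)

x_1* = 1.3802

From the CES first-order condition, (3/5)·(x_2/x_1)^(2) = p_1/p_2.
Solve for the ratio: x_2/x_1 = [(5/3)·p_1/p_2]^(0.5).
Substitute x_2 = (x_2/x_1)·x_1 into the budget: x_1* = m/(p_1 + p_2·(x_2/x_1)).
Numerically x_2/x_1 = 1.445998, so x_1* = 41/(13.8 + 11·1.445998) = 1.3802.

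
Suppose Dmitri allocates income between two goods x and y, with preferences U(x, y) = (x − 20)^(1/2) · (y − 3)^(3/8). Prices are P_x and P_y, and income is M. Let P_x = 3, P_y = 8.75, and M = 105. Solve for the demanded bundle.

x* = 23.5714, y* = 3.9184

This is Cobb-Douglas in (x−20, y−3): tangency gives 0.5·P_y·(y−3) = 0.375·P_x·(x−20).
After buying the subsistence bundle (20, 3), a share 4/7 of the remaining income goes to x: x* = 20 + 4/7·(M − 20P_x − 3P_y)/P_x.
Discretionary income = 105 − 20·3 − 3·8.75 = 18.75; x* = 20 + 4/7·18.75/3 = 23.5714; y* = 3 + 3/7·18.75/8.75 = 3.9184.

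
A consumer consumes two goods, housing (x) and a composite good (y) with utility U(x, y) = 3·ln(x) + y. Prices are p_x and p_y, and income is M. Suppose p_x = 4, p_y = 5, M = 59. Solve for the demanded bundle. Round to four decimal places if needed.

MU_x = 3/x, MU_y = 1. Tangency: 3/x = p_x/p_y.
So x*(p_x,p_y) = 3·p_y/p_x, independent of income; and y* = (M − 3·p_y)/p_y.
At the given prices: x* = 3·5/4 = 3.75, and y* = 8.8.

x* = 3.75, y* = 8.8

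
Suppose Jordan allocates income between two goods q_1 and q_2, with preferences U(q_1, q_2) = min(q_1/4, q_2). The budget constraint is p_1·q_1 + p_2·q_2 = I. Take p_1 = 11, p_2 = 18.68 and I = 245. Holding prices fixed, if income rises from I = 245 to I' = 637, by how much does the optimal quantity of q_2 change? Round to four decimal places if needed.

Δq_2* = 6.254

Demand: q_1*(p_1,p_2,I) = 4·I/(4·p_1 + p_2), q_2* = I/(4·p_1 + p_2).
Here 4·11 + 18.68 = 62.68, giving q_2* = 3.9087.
At I' = 637: q_2* = 10.1627. Change: 10.1627 − 3.9087 = 6.254.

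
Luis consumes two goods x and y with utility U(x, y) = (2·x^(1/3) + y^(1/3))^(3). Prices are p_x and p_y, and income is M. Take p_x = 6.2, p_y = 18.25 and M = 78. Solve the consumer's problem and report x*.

From the CES first-order condition, 2·(y/x)^(2/3) = p_x/p_y.
Solve for the ratio: y/x = [(1/2)·p_x/p_y]^(1.5).
Substitute y = (y/x)·x into the budget: x* = M/(p_x + p_y·(y/x)).
Numerically y/x = 0.070008, so x* = 78/(6.2 + 18.25·0.070008) = 10.4311.

x* = 10.4311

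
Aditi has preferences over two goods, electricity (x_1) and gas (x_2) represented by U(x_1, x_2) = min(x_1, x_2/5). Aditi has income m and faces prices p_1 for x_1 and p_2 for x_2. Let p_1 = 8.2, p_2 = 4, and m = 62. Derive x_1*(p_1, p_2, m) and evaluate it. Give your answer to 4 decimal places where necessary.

Leontief preferences: the optimum is at the kink where x_1/1 = x_2/5, i.e. x_2 = 5·x_1.
Budget: p_1·x_1 + p_2·5·x_1 = m, so (p_1 + 5·p_2)·x_1 = m.
Demand: x_1*(p_1,p_2,m) = m/(p_1 + 5·p_2), x_2* = 5·m/(p_1 + 5·p_2).
Here 8.2 + 5·4 = 28.2, giving x_1* = 2.1986.

x_1* = 2.1986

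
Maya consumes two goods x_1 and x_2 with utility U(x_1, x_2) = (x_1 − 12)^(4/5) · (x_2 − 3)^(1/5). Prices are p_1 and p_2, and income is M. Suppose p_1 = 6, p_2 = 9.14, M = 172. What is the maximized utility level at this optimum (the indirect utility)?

Substituting into the budget: x_1* = 12 + 0.8·(M − 12·p_1 − 3·p_2)/p_1, and x_2* = 3 + 0.2·(…)/p_2.
Discretionary income = 172 − 12·6 − 3·9.14 = 72.58; x_1* = 12 + 0.8·72.58/6 = 21.6773; x_2* = 3 + 0.2·72.58/9.14 = 4.5882.
Utility at the optimum: U(21.6773, 4.5882) = 6.7419.

V = 6.7419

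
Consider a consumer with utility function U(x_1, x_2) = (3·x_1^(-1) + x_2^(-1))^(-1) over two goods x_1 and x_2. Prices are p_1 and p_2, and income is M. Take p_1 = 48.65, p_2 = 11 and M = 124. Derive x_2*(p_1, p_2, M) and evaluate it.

From the CES first-order condition, 3·(x_2/x_1)^(2) = p_1/p_2.
Hence x_2/x_1 = ((1/3)·p_1/p_2)^(1/(2)), i.e. raised to the 0.5 power.
Substitute x_2 = (x_2/x_1)·x_1 into the budget: x_1* = M/(p_1 + p_2·(x_2/x_1)).
Numerically x_2/x_1 = 1.214184, so x_1* = 124/(48.65 + 11·1.214184) = 1.9998 and x_2* = 1.214184·1.9998 = 2.4281.

x_2* = 2.4281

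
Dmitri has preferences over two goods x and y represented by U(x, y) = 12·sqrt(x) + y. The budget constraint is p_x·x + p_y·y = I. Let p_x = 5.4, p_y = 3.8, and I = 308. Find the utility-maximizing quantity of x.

x* = 17.8272

MU_x = 6/√x, MU_y = 1. Tangency: 6/√x = p_x/p_y.
Solve: √x = 6·p_y/p_x, so x*(p_x,p_y) = (6·p_y/p_x)², and y* = (I − p_x·x*)/p_y.
Plugging in: x* = (6·3.8/5.4)² = 17.8272.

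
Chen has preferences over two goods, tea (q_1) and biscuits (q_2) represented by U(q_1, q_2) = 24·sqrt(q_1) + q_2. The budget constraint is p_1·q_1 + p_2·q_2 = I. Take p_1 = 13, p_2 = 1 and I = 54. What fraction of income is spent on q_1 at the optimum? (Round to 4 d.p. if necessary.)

share on q_1 = 0.2051

Utility is quasi-linear in q_2; the FOC for q_1 is 12/√q_1 = p_1/p_2.
Solve: √q_1 = 12·p_2/p_1, so q_1*(p_1,p_2) = (12·p_2/p_1)², and q_2* = (I − p_1·q_1*)/p_2.
Plugging in: q_1* = (12·1/13)² = 0.8521, q_2* = 42.9231.
Expenditure on q_1: 13·0.8521 = 11.0769; share = 0.2051.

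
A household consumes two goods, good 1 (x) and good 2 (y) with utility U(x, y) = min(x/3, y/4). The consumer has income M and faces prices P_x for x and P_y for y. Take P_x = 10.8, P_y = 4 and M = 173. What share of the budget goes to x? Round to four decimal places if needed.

share on x = 0.6694

Demand: x*(P_x,P_y,M) = 3·M/(3·P_x + 4·P_y), y* = 4·M/(3·P_x + 4·P_y).
Here 3·10.8 + 4·4 = 48.4, giving x* = 10.7231 and y* = 14.2975.
Expenditure on x: 10.8·10.7231 = 115.8099; share = 0.6694.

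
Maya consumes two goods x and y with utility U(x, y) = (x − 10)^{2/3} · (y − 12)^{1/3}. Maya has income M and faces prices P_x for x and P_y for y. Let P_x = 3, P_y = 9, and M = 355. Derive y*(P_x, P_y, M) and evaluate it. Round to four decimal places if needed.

y* = 20.037

Substituting into the budget: x* = 10 + 2/3·(M − 10·P_x − 12·P_y)/P_x, and y* = 12 + 1/3·(…)/P_y.
Discretionary income = 355 − 10·3 − 12·9 = 217; y* = 12 + 1/3·217/9 = 20.037.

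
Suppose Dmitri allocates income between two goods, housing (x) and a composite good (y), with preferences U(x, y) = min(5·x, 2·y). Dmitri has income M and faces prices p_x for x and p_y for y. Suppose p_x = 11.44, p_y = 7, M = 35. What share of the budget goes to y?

Leontief preferences: the optimum is at the kink where x/2 = y/5, i.e. y = (5/2)·x.
Budget: p_x·x + p_y·(5/2)·x = M, so (2·p_x + 5·p_y)·x = 2·M.
Demand: x*(p_x,p_y,M) = 2·M/(2·p_x + 5·p_y), y* = 5·M/(2·p_x + 5·p_y).
Here 2·11.44 + 5·7 = 57.88, giving x* = 1.2094 and y* = 3.0235.
Expenditure on y: 7·3.0235 = 21.1645; share = 0.6047.

share on y = 0.6047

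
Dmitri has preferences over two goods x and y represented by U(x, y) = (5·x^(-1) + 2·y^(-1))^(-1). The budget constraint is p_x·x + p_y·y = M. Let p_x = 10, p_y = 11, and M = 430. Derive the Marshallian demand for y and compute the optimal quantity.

y* = 15.5892

MU_x ∝ 5·x^(-2), MU_y ∝ 2·y^(-2), so MRS = (5/2)·(y/x)^(2) = p_x/p_y.
Hence y/x = ((2/5)·p_x/p_y)^(1/(2)), i.e. raised to the 0.5 power.
With the ratio pinned down, the budget gives x* = M/(p_x + p_y·(y/x)) and y* = (y/x)·x*.
Numerically y/x = 0.603023, so x* = 430/(10 + 11·0.603023) = 25.8518 and y* = 0.603023·25.8518 = 15.5892.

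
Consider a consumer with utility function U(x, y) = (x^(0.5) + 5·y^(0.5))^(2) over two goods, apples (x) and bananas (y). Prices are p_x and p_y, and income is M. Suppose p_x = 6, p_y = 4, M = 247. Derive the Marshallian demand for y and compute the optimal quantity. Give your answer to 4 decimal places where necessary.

MU_x ∝ x^(-0.5), MU_y ∝ 5·y^(-0.5), so MRS = (1/5)·(y/x)^(0.5) = p_x/p_y.
Solve for the ratio: y/x = [5·p_x/p_y]^(2).
With the ratio pinned down, the budget gives x* = M/(p_x + p_y·(y/x)) and y* = (y/x)·x*.
Numerically y/x = 56.25, so x* = 247/(6 + 4·56.25) = 1.0693 and y* = 56.25·1.0693 = 60.1461.

y* = 60.1461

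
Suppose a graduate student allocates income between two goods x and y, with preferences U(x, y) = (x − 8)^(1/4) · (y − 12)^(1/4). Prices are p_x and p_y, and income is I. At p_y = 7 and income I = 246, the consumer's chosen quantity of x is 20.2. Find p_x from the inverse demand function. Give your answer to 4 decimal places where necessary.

Let x' = x−8, y' = y−12. MRS = y'/x' = p_x/p_y.
Substituting into the budget: x* = 8 + 0.5·(I − 8·p_x − 12·p_y)/p_x, and y* = 12 + 0.5·(…)/p_y.
Set x* = 20.2 in the demand function and solve for p_x: p_x = 5.

p_x = 5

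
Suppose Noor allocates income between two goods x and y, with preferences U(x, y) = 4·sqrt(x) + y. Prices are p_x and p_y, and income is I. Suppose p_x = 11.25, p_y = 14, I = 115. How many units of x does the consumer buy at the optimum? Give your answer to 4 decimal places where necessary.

x* = 6.1946

Utility is quasi-linear in y; the FOC for x is 2/√x = p_x/p_y.
Thus x* = (2·p_y/p_x)² — independent of I — with the rest of income spent on y.
Plugging in: x* = (2·14/11.25)² = 6.1946.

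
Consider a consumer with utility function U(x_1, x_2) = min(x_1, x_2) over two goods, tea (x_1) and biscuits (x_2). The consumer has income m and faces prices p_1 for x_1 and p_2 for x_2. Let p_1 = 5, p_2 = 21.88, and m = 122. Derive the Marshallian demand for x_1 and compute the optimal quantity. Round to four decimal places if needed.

x_1* = 4.5387

With perfect complements, no substitution: consume in ratio x_1:x_2 = 1:1.
Budget: p_1·x_1 + p_2·x_1 = m, so (p_1 + p_2)·x_1 = m.
Demand: x_1*(p_1,p_2,m) = m/(p_1 + p_2), x_2* = m/(p_1 + p_2).
Here 5 + 21.88 = 26.88, giving x_1* = 4.5387.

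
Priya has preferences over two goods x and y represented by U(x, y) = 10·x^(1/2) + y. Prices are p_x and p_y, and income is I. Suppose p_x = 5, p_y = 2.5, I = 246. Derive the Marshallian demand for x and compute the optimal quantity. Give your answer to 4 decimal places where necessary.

x* = 6.25

Set MRS = p_x/p_y: 5·x^(−1/2) = p_x/p_y.
Solve: √x = 5·p_y/p_x, so x*(p_x,p_y) = (5·p_y/p_x)², and y* = (I − p_x·x*)/p_y.
Plugging in: x* = (5·2.5/5)² = 6.25.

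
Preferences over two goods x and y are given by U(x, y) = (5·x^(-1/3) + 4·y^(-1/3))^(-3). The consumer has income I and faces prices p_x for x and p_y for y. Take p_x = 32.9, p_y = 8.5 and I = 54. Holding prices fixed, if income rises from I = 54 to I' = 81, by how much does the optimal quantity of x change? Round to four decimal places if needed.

Δx* = 0.5119

From the CES first-order condition, (5/4)·(y/x)^(4/3) = p_x/p_y.
Solve for the ratio: y/x = [(4/5)·p_x/p_y]^(0.75).
Substitute y = (y/x)·x into the budget: x* = I/(p_x + p_y·(y/x)).
Numerically y/x = 2.334265, so x* = 54/(32.9 + 8.5·2.334265) = 1.0239.
At I' = 81: x* = 1.5358. Change: 1.5358 − 1.0239 = 0.5119.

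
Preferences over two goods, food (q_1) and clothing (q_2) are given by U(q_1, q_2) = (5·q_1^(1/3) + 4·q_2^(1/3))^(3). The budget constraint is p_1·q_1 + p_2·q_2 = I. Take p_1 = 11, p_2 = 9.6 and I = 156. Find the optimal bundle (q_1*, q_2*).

From the CES first-order condition, (5/4)·(q_2/q_1)^(2/3) = p_1/p_2.
Hence q_2/q_1 = ((4/5)·p_1/p_2)^(1/(2/3)), i.e. raised to the 1.5 power.
Substitute q_2 = (q_2/q_1)·q_1 into the budget: q_1* = I/(p_1 + p_2·(q_2/q_1)).
Numerically q_2/q_1 = 0.877642, so q_1* = 156/(11 + 9.6·0.877642) = 8.0307 and q_2* = 0.877642·8.0307 = 7.0481.

q_1* = 8.0307, q_2* = 7.0481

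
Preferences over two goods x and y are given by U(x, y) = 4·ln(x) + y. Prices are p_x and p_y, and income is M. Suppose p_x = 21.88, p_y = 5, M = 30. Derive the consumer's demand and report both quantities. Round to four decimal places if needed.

x* = 0.9141, y* = 2

At the given prices: x* = 4·5/21.88 = 0.9141, and y* = 2.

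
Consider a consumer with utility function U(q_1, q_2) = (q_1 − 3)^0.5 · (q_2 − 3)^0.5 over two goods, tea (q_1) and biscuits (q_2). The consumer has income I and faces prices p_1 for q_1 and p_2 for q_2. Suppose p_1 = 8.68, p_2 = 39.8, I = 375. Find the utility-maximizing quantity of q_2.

Discretionary income = 375 − 3·8.68 − 3·39.8 = 229.56; q_2* = 3 + 0.5·229.56/39.8 = 5.8839.

q_2* = 5.8839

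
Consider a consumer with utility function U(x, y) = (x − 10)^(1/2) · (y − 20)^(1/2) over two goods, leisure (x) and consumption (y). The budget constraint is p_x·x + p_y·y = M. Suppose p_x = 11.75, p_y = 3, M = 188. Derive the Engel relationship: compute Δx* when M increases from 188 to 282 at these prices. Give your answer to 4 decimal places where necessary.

Δx* = 4

MRS = (y−20)/(x−10). Tangency with p_x/p_y gives y−20 = (p_x/p_y)·(x−10).
Substituting into the budget: x* = 10 + 0.5·(M − 10·p_x − 20·p_y)/p_x, and y* = 20 + 0.5·(…)/p_y.
Discretionary income = 188 − 10·11.75 − 20·3 = 10.5; x* = 10 + 0.5·10.5/11.75 = 10.4468.
At M' = 282: x* = 14.4468. Change: 14.4468 − 10.4468 = 4.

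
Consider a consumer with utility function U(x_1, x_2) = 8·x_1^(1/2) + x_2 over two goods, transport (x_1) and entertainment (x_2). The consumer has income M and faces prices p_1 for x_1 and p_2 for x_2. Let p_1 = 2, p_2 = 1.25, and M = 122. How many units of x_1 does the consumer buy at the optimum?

Utility is quasi-linear in x_2; the FOC for x_1 is 4/√x_1 = p_1/p_2.
Solve: √x_1 = 4·p_2/p_1, so x_1*(p_1,p_2) = (4·p_2/p_1)², and x_2* = (M − p_1·x_1*)/p_2.
Plugging in: x_1* = (4·1.25/2)² = 6.25.

x_1* = 6.25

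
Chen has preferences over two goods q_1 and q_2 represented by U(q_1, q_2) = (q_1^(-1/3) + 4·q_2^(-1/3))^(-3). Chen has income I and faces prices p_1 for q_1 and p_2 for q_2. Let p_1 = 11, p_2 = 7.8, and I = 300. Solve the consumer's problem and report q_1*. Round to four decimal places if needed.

q_1* = 7.5852

MU_q_1 ∝ q_1^(-4/3), MU_q_2 ∝ 4·q_2^(-4/3), so MRS = (1/4)·(q_2/q_1)^(4/3) = p_1/p_2.
Hence q_2/q_1 = (4·p_1/p_2)^(1/(4/3)), i.e. raised to the 0.75 power.
With the ratio pinned down, the budget gives q_1* = I/(p_1 + p_2·(q_2/q_1)) and q_2* = (q_2/q_1)·q_1*.
Numerically q_2/q_1 = 3.660316, so q_1* = 300/(11 + 7.8·3.660316) = 7.5852.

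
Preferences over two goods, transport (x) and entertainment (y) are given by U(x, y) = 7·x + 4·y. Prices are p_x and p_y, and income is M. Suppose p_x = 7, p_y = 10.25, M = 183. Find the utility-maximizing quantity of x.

x gives more utility per dollar, so spend all income on x: x* = M/p_x, y* = 0.
Numerically: x* = 26.1429, y* = 0.

x* = 26.1429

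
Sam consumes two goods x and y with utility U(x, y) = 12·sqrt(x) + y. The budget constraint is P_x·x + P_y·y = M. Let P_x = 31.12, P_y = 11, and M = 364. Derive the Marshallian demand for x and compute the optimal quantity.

Utility is quasi-linear in y; the FOC for x is 6/√x = P_x/P_y.
Solve: √x = 6·P_y/P_x, so x*(P_x,P_y) = (6·P_y/P_x)², and y* = (M − P_x·x*)/P_y.
Plugging in: x* = (6·11/31.12)² = 4.4979.

x* = 4.4979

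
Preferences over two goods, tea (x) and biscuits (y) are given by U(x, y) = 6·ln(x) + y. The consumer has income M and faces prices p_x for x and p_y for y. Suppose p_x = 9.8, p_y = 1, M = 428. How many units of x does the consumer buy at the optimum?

x* = 0.6122

So x*(p_x,p_y) = 6·p_y/p_x, independent of income; and y* = (M − 6·p_y)/p_y.
At the given prices: x* = 6·1/9.8 = 0.6122.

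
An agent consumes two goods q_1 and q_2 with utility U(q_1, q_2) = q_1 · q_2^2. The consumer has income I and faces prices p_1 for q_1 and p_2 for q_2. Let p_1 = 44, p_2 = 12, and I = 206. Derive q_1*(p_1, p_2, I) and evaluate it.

q_1* = 1.5606

MU_q_1/MU_q_2 = (q_2)/(2·q_1); tangency sets this equal to p_1/p_2.
Rearranging, p_2·q_2 = 2·p_1·q_1. Substituting into the budget gives p_1·q_1·(1 + 2) = I.
Demand: q_1*(p_1,p_2,I) = 1/3·I/p_1 and q_2* = 2/3·I/p_2.
At p_1=44, p_2=12, I=206: q_1* = 1/3·206/44 = 1.5606.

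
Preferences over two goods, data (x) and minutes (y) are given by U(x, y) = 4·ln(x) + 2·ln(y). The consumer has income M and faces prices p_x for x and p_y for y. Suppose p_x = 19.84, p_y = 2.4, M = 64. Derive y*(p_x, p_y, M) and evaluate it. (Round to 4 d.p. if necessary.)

Tangency: MRS = 2·y/x = p_x/p_y.
Rearranging, p_y·y = (1/2)·p_x·x. Substituting into the budget gives p_x·x·(1 + (1/2)) = M.
Demand: x*(p_x,p_y,M) = 2/3·M/p_x and y* = 1/3·M/p_y.
At p_x=19.84, p_y=2.4, M=64: y* = 1/3·64/2.4 = 8.8889.

y* = 8.8889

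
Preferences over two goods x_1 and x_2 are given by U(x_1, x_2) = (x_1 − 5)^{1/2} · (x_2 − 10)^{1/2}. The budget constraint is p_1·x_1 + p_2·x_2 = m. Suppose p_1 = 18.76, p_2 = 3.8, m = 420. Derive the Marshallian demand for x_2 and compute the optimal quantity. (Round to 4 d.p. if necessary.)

MRS = (x_2−10)/(x_1−5). Tangency with p_1/p_2 gives x_2−10 = (p_1/p_2)·(x_1−5).
After buying the subsistence bundle (5, 10), a share 0.5 of the remaining income goes to x_1: x_1* = 5 + 0.5·(m − 5p_1 − 10p_2)/p_1.
Discretionary income = 420 − 5·18.76 − 10·3.8 = 288.2; x_2* = 10 + 0.5·288.2/3.8 = 47.9211.

x_2* = 47.9211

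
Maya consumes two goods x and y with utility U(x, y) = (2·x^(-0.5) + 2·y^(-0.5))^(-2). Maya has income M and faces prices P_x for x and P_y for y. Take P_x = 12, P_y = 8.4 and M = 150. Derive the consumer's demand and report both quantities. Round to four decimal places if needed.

MU_x ∝ 2·x^(-1.5), MU_y ∝ 2·y^(-1.5), so MRS = (y/x)^(1.5) = P_x/P_y.
Solve for the ratio: y/x = [P_x/P_y]^(2/3).
With the ratio pinned down, the budget gives x* = M/(P_x + P_y·(y/x)) and y* = (y/x)·x*.
Numerically y/x = 1.268434, so x* = 150/(12 + 8.4·1.268434) = 6.6211 and y* = 1.268434·6.6211 = 8.3984.

x* = 6.6211, y* = 8.3984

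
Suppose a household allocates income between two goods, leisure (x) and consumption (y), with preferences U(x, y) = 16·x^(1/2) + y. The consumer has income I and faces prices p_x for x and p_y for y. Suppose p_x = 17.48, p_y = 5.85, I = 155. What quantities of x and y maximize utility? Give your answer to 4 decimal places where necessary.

x* = 7.1682, y* = 5.077

Set MRS = p_x/p_y: 8·x^(−1/2) = p_x/p_y.
Solve: √x = 8·p_y/p_x, so x*(p_x,p_y) = (8·p_y/p_x)², and y* = (I − p_x·x*)/p_y.
Plugging in: x* = (8·5.85/17.48)² = 7.1682, y* = 5.077.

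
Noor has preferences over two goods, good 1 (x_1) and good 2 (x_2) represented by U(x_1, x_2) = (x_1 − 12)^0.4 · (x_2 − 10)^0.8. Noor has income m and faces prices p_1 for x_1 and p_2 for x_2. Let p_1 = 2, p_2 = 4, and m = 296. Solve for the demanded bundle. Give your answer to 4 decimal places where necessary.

Let x_1' = x_1−12, x_2' = x_2−10. MRS = (1/2)·x_2'/x_1' = p_1/p_2.
Substituting into the budget: x_1* = 12 + 1/3·(m − 12·p_1 − 10·p_2)/p_1, and x_2* = 10 + 2/3·(…)/p_2.
Discretionary income = 296 − 12·2 − 10·4 = 232; x_1* = 12 + 1/3·232/2 = 50.6667; x_2* = 10 + 2/3·232/4 = 48.6667.

x_1* = 50.6667, x_2* = 48.6667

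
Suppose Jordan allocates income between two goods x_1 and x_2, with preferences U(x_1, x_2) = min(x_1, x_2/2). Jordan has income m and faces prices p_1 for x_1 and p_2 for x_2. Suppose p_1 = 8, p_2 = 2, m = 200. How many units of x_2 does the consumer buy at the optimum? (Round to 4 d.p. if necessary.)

x_2* = 33.3333

With perfect complements, no substitution: consume in ratio x_1:x_2 = 1:2.
Budget: p_1·x_1 + p_2·2·x_1 = m, so (p_1 + 2·p_2)·x_1 = m.
Demand: x_1*(p_1,p_2,m) = m/(p_1 + 2·p_2), x_2* = 2·m/(p_1 + 2·p_2).
Here 8 + 2·2 = 12, giving x_2* = 33.3333.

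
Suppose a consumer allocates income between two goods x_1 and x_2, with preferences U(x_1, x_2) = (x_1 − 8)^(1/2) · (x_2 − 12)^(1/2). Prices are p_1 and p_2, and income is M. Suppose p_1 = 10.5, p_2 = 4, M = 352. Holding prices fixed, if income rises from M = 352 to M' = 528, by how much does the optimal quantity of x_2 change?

Δx_2* = 22

Let x_1' = x_1−8, x_2' = x_2−12. MRS = x_2'/x_1' = p_1/p_2.
After buying the subsistence bundle (8, 12), a share 0.5 of the remaining income goes to x_1: x_1* = 8 + 0.5·(M − 8p_1 − 12p_2)/p_1.
Discretionary income = 352 − 8·10.5 − 12·4 = 220; x_2* = 12 + 0.5·220/4 = 39.5.
At M' = 528: x_2* = 61.5. Change: 61.5 − 39.5 = 22.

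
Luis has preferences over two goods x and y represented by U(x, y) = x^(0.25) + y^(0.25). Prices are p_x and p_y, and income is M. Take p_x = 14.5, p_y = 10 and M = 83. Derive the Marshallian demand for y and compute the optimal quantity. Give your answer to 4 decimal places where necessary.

Substitute y = (y/x)·x into the budget: x* = M/(p_x + p_y·(y/x)).
Numerically y/x = 1.641184, so x* = 83/(14.5 + 10·1.641184) = 2.6851 and y* = 1.641184·2.6851 = 4.4067.

y* = 4.4067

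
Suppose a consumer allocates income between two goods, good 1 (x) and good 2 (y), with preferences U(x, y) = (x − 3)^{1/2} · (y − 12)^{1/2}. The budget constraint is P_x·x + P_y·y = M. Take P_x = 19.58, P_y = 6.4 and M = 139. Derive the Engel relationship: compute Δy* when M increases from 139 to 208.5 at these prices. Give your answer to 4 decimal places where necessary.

This is Cobb-Douglas in (x−3, y−12): tangency gives 0.5·P_y·(y−12) = 0.5·P_x·(x−3).
After buying the subsistence bundle (3, 12), a share 0.5 of the remaining income goes to x: x* = 3 + 0.5·(M − 3P_x − 12P_y)/P_x.
Discretionary income = 139 − 3·19.58 − 12·6.4 = 3.46; y* = 12 + 0.5·3.46/6.4 = 12.2703.
At M' = 208.5: y* = 17.7. Change: 17.7 − 12.2703 = 5.4297.

Δy* = 5.4297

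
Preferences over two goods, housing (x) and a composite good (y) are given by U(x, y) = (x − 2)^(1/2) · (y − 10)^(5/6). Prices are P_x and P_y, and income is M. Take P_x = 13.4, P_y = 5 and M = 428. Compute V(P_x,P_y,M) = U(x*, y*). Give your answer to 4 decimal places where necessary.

V = 73.2759

After buying the subsistence bundle (2, 10), a share 0.375 of the remaining income goes to x: x* = 2 + 0.375·(M − 2P_x − 10P_y)/P_x.
Discretionary income = 428 − 2·13.4 − 10·5 = 351.2; x* = 2 + 0.375·351.2/13.4 = 11.8284; y* = 10 + 0.625·351.2/5 = 53.9.
Utility at the optimum: U(11.8284, 53.9) = 73.2759.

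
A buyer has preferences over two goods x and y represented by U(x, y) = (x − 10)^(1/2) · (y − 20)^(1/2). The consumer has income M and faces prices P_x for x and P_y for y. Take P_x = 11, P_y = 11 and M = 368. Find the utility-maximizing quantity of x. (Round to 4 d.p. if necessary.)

After buying the subsistence bundle (10, 20), a share 0.5 of the remaining income goes to x: x* = 10 + 0.5·(M − 10P_x − 20P_y)/P_x.
Discretionary income = 368 − 10·11 − 20·11 = 38; x* = 10 + 0.5·38/11 = 11.7273.

x* = 11.7273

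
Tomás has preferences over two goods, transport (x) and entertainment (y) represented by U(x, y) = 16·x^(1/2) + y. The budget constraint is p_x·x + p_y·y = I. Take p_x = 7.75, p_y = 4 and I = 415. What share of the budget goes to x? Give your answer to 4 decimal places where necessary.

Utility is quasi-linear in y; the FOC for x is 8/√x = p_x/p_y.
Thus x* = (8·p_y/p_x)² — independent of I — with the rest of income spent on y.
Plugging in: x* = (8·4/7.75)² = 17.0489, y* = 70.7177.
Expenditure on x: 7.75·17.0489 = 132.129; share = 0.3184.

share on x = 0.3184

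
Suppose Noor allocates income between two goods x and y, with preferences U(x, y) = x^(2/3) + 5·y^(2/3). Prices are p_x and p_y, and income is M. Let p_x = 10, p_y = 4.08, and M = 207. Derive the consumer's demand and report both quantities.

MRS = MU_x/MU_y = (1/5)·(y/x)^(1/3). Set equal to p_x/p_y.
Hence y/x = (5·p_x/p_y)^(1/(1/3)), i.e. raised to the 3 power.
Substitute y = (y/x)·x into the budget: x* = M/(p_x + p_y·(y/x)).
Numerically y/x = 1840.47331, so x* = 207/(10 + 4.08·1840.47331) = 0.0275 and y* = 1840.47331·0.0275 = 50.6678.

x* = 0.0275, y* = 50.6678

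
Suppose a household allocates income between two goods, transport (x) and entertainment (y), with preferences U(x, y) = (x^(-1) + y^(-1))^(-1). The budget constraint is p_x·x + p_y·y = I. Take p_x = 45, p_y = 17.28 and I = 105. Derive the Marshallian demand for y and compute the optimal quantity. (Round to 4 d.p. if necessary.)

From the CES first-order condition, (y/x)^(2) = p_x/p_y.
Hence y/x = (p_x/p_y)^(1/(2)), i.e. raised to the 0.5 power.
With the ratio pinned down, the budget gives x* = I/(p_x + p_y·(y/x)) and y* = (y/x)·x*.
Numerically y/x = 1.613743, so x* = 105/(45 + 17.28·1.613743) = 1.4406 and y* = 1.613743·1.4406 = 2.3248.

y* = 2.3248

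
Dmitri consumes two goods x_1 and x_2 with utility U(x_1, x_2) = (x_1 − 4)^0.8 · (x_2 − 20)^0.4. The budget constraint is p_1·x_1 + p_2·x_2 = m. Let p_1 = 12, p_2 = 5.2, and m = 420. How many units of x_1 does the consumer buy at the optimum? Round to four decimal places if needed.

x_1* = 18.8889

Let x_1' = x_1−4, x_2' = x_2−20. MRS = 2·x_2'/x_1' = p_1/p_2.
Substituting into the budget: x_1* = 4 + 2/3·(m − 4·p_1 − 20·p_2)/p_1, and x_2* = 20 + 1/3·(…)/p_2.
Discretionary income = 420 − 4·12 − 20·5.2 = 268; x_1* = 4 + 2/3·268/12 = 18.8889.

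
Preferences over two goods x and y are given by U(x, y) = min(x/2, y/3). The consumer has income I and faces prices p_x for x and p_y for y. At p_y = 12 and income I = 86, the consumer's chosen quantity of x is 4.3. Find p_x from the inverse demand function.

p_x = 2

Leontief preferences: the optimum is at the kink where x/2 = y/3, i.e. y = (3/2)·x.
Budget: p_x·x + p_y·(3/2)·x = I, so (2·p_x + 3·p_y)·x = 2·I.
Demand: x*(p_x,p_y,I) = 2·I/(2·p_x + 3·p_y), y* = 3·I/(2·p_x + 3·p_y).
Set x* = 4.3 in the demand function and solve for p_x: p_x = 2.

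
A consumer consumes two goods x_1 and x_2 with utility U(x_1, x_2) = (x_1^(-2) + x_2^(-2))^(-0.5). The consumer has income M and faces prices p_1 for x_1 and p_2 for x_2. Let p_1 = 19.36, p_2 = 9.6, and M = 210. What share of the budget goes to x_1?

MU_x_1 ∝ x_1^(-3), MU_x_2 ∝ x_2^(-3), so MRS = (x_2/x_1)^(3) = p_1/p_2.
Solve for the ratio: x_2/x_1 = [p_1/p_2]^(1/3).
With the ratio pinned down, the budget gives x_1* = M/(p_1 + p_2·(x_2/x_1)) and x_2* = (x_2/x_1)·x_1*.
Numerically x_2/x_1 = 1.263411, so x_1* = 210/(19.36 + 9.6·1.263411) = 6.669 and x_2* = 1.263411·6.669 = 8.4258.
Expenditure on x_1: 19.36·6.669 = 129.1128; share = 0.6148.

share on x_1 = 0.6148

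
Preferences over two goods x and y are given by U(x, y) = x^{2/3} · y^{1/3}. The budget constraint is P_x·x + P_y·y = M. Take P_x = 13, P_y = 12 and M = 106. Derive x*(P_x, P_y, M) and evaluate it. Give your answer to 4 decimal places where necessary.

MU_x/MU_y = (2/3·y)/(1/3·x); tangency sets this equal to P_x/P_y.
So 2/3·P_y·y = 1/3·P_x·x; combined with the budget, a share 2/3 of income goes to x.
Demand: x*(P_x,P_y,M) = 2/3·M/P_x and y* = 1/3·M/P_y.
At P_x=13, P_y=12, M=106: x* = 2/3·106/13 = 5.4359.

x* = 5.4359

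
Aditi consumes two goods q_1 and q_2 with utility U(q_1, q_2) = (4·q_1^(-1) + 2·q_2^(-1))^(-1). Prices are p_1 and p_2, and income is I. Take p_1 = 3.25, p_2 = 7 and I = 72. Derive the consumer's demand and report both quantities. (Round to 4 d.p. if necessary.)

q_1* = 10.8717, q_2* = 5.2381

Substitute q_2 = (q_2/q_1)·q_1 into the budget: q_1* = I/(p_1 + p_2·(q_2/q_1)).
Numerically q_2/q_1 = 0.481812, so q_1* = 72/(3.25 + 7·0.481812) = 10.8717 and q_2* = 0.481812·10.8717 = 5.2381.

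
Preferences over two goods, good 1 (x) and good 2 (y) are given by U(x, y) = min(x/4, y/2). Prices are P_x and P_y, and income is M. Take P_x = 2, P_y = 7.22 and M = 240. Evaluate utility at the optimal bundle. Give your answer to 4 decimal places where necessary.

V = 10.6952

Demand: x*(P_x,P_y,M) = 4·M/(4·P_x + 2·P_y), y* = 2·M/(4·P_x + 2·P_y).
Here 4·2 + 2·7.22 = 22.44, giving x* = 42.7807 and y* = 21.3904.
Utility at the optimum: U(42.7807, 21.3904) = 10.6952.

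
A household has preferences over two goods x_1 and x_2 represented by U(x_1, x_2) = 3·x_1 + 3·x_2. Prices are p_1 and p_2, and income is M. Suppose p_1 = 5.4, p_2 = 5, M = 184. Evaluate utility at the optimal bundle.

V = 110.4

Perfect substitutes: compare marginal utility per dollar. 3/p_1 vs 3/p_2 → 0.5556 vs 0.6.
x_2 gives more utility per dollar, so spend all income on x_2: x_2* = M/p_2, x_1* = 0.
Numerically: x_1* = 0, x_2* = 36.8.
Utility at the optimum: U(0, 36.8) = 110.4.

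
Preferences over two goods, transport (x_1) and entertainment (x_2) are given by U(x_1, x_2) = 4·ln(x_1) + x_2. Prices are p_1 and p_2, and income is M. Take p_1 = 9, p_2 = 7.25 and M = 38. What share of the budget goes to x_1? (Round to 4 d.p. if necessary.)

share on x_1 = 0.7632

MU_x_1 = 4/x_1, MU_x_2 = 1. Tangency: 4/x_1 = p_1/p_2.
So x_1*(p_1,p_2) = 4·p_2/p_1, independent of income; and x_2* = (M − 4·p_2)/p_2.
At the given prices: x_1* = 4·7.25/9 = 3.2222, and x_2* = 1.2414.
Expenditure on x_1: 9·3.2222 = 29; share = 0.7632.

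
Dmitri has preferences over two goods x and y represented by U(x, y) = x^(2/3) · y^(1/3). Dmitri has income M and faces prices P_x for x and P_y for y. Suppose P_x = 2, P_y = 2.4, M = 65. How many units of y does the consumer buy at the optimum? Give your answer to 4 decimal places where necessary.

MU_x/MU_y = (2/3·y)/(1/3·x); tangency sets this equal to P_x/P_y.
Rearranging, P_y·y = (1/2)·P_x·x. Substituting into the budget gives P_x·x·(1 + (1/2)) = M.
Demand: x*(P_x,P_y,M) = 2/3·M/P_x and y* = 1/3·M/P_y.
At P_x=2, P_y=2.4, M=65: y* = 1/3·65/2.4 = 9.0278.

y* = 9.0278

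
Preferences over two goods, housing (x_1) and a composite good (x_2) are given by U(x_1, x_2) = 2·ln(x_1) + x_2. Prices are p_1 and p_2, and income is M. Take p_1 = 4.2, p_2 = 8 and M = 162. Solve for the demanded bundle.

MU_x_1 = 2/x_1, MU_x_2 = 1. Tangency: 2/x_1 = p_1/p_2.
So x_1*(p_1,p_2) = 2·p_2/p_1, independent of income; and x_2* = (M − 2·p_2)/p_2.
At the given prices: x_1* = 2·8/4.2 = 3.8095, and x_2* = 18.25.

x_1* = 3.8095, x_2* = 18.25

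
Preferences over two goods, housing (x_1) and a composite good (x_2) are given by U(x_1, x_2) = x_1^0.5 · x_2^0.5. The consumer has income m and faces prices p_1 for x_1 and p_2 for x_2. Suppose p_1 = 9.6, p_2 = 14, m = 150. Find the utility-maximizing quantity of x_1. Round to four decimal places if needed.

The MRS is x_2/x_1. Set MRS = p_1/p_2.
So 0.5·p_2·x_2 = 0.5·p_1·x_1; combined with the budget, a share 0.5 of income goes to x_1.
Demand: x_1*(p_1,p_2,m) = 0.5·m/p_1 and x_2* = 0.5·m/p_2.
At p_1=9.6, p_2=14, m=150: x_1* = 0.5·150/9.6 = 7.8125.

x_1* = 7.8125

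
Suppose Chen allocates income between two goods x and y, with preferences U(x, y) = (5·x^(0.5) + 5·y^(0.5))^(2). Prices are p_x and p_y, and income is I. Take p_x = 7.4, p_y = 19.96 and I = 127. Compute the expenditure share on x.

MRS = MU_x/MU_y = (y/x)^(0.5). Set equal to p_x/p_y.
Solve for the ratio: y/x = [p_x/p_y]^(2).
With the ratio pinned down, the budget gives x* = I/(p_x + p_y·(y/x)) and y* = (y/x)·x*.
Numerically y/x = 0.137449, so x* = 127/(7.4 + 19.96·0.137449) = 12.5203 and y* = 0.137449·12.5203 = 1.7209.
Expenditure on x: 7.4·12.5203 = 92.6506; share = 0.7295.

share on x = 0.7295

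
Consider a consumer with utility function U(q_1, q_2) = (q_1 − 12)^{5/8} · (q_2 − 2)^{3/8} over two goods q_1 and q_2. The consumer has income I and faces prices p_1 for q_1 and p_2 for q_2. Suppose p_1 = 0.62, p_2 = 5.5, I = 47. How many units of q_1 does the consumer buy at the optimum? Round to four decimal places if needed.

This is Cobb-Douglas in (q_1−12, q_2−2): tangency gives 0.625·p_2·(q_2−2) = 0.375·p_1·(q_1−12).
Substituting into the budget: q_1* = 12 + 0.625·(I − 12·p_1 − 2·p_2)/p_1, and q_2* = 2 + 0.375·(…)/p_2.
Discretionary income = 47 − 12·0.62 − 2·5.5 = 28.56; q_1* = 12 + 0.625·28.56/0.62 = 40.7903.

q_1* = 40.7903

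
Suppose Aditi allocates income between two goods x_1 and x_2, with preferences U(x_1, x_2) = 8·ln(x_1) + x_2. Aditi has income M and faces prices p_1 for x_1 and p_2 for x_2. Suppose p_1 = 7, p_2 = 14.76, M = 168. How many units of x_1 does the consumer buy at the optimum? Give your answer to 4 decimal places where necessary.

x_1* = 16.8686

So x_1*(p_1,p_2) = 8·p_2/p_1, independent of income; and x_2* = (M − 8·p_2)/p_2.
At the given prices: x_1* = 8·14.76/7 = 16.8686.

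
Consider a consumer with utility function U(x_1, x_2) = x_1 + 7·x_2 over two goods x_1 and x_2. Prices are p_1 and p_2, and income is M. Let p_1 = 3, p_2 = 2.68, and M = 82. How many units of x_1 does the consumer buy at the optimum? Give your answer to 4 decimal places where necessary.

x_1* = 0

Perfect substitutes: compare marginal utility per dollar. 1/p_1 vs 7/p_2 → 0.3333 vs 2.6119.
x_2 gives more utility per dollar, so spend all income on x_2: x_2* = M/p_2, x_1* = 0.
Numerically: x_1* = 0, x_2* = 30.597.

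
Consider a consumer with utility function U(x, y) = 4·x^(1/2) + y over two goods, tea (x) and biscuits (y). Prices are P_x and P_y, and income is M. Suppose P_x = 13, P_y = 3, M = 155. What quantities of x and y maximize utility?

x* = 0.213, y* = 50.7436

Utility is quasi-linear in y; the FOC for x is 2/√x = P_x/P_y.
Thus x* = (2·P_y/P_x)² — independent of M — with the rest of income spent on y.
Plugging in: x* = (2·3/13)² = 0.213, y* = 50.7436.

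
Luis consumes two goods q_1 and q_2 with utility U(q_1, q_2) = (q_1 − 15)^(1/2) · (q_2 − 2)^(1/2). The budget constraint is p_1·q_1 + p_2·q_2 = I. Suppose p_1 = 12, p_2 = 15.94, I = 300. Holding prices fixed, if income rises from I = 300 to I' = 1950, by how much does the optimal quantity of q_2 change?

Δq_2* = 51.7566

Substituting into the budget: q_1* = 15 + 0.5·(I − 15·p_1 − 2·p_2)/p_1, and q_2* = 2 + 0.5·(…)/p_2.
Discretionary income = 300 − 15·12 − 2·15.94 = 88.12; q_2* = 2 + 0.5·88.12/15.94 = 4.7641.
At I' = 1950: q_2* = 56.5207. Change: 56.5207 − 4.7641 = 51.7566.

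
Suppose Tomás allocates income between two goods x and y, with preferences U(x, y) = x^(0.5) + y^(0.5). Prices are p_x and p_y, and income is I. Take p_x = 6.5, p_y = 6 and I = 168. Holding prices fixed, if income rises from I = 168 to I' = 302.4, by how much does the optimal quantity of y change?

Substitute y = (y/x)·x into the budget: x* = I/(p_x + p_y·(y/x)).
Numerically y/x = 1.173611, so x* = 168/(6.5 + 6·1.173611) = 12.4062 and y* = 1.173611·12.4062 = 14.56.
At I' = 302.4: y* = 26.208. Change: 26.208 − 14.56 = 11.648.

Δy* = 11.648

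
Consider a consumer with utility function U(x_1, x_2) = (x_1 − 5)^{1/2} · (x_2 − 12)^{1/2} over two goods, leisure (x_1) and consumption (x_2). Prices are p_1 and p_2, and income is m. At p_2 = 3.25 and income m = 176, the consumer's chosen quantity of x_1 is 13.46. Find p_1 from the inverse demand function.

p_1 = 6.25

This is Cobb-Douglas in (x_1−5, x_2−12): tangency gives 0.5·p_2·(x_2−12) = 0.5·p_1·(x_1−5).
Substituting into the budget: x_1* = 5 + 0.5·(m − 5·p_1 − 12·p_2)/p_1, and x_2* = 12 + 0.5·(…)/p_2.
Set x_1* = 13.46 in the demand function and solve for p_1: p_1 = 6.25.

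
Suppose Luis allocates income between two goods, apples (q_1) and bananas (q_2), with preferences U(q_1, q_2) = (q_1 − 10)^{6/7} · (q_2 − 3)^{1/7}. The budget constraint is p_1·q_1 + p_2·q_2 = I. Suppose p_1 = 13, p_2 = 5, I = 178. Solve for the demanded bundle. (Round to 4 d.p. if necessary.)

q_1* = 12.1758, q_2* = 3.9429

This is Cobb-Douglas in (q_1−10, q_2−3): tangency gives 6/7·p_2·(q_2−3) = 1/7·p_1·(q_1−10).
After buying the subsistence bundle (10, 3), a share 6/7 of the remaining income goes to q_1: q_1* = 10 + 6/7·(I − 10p_1 − 3p_2)/p_1.
Discretionary income = 178 − 10·13 − 3·5 = 33; q_1* = 10 + 6/7·33/13 = 12.1758; q_2* = 3 + 1/7·33/5 = 3.9429.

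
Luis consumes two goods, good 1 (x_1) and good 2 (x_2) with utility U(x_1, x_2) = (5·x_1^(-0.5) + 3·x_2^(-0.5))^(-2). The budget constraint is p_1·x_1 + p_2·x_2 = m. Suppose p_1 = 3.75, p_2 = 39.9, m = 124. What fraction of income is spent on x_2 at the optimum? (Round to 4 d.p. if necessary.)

Substitute x_2 = (x_2/x_1)·x_1 into the budget: x_1* = m/(p_1 + p_2·(x_2/x_1)).
Numerically x_2/x_1 = 0.147053, so x_1* = 124/(3.75 + 39.9·0.147053) = 12.8933 and x_2* = 0.147053·12.8933 = 1.896.
Expenditure on x_2: 39.9·1.896 = 75.6502; share = 0.6101.

share on x_2 = 0.6101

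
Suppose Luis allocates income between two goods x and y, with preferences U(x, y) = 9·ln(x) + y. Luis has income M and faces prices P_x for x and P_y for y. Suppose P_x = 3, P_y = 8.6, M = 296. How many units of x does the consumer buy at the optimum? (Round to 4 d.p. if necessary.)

Set MRS = P_x/P_y: (9/x)/1 = P_x/P_y.
So x*(P_x,P_y) = 9·P_y/P_x, independent of income; and y* = (M − 9·P_y)/P_y.
At the given prices: x* = 9·8.6/3 = 25.8.

x* = 25.8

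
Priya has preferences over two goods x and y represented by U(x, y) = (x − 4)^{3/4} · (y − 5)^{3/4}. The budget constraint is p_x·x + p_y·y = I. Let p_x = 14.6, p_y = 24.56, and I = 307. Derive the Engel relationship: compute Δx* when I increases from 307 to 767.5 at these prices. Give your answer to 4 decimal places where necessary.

Δx* = 15.7705

Let x' = x−4, y' = y−5. MRS = y'/x' = p_x/p_y.
After buying the subsistence bundle (4, 5), a share 0.5 of the remaining income goes to x: x* = 4 + 0.5·(I − 4p_x − 5p_y)/p_x.
Discretionary income = 307 − 4·14.6 − 5·24.56 = 125.8; x* = 4 + 0.5·125.8/14.6 = 8.3082.
At I' = 767.5: x* = 24.0788. Change: 24.0788 − 8.3082 = 15.7705.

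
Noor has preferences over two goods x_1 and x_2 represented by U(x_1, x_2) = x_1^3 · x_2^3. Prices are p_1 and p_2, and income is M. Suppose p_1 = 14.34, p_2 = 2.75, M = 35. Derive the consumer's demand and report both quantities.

x_1* = 1.2204, x_2* = 6.3636

Tangency: MRS = x_2/x_1 = p_1/p_2.
So 3·p_2·x_2 = 3·p_1·x_1; combined with the budget, a share 0.5 of income goes to x_1.
Demand: x_1*(p_1,p_2,M) = 0.5·M/p_1 and x_2* = 0.5·M/p_2.
At p_1=14.34, p_2=2.75, M=35: x_1* = 0.5·35/14.34 = 1.2204, x_2* = 6.3636.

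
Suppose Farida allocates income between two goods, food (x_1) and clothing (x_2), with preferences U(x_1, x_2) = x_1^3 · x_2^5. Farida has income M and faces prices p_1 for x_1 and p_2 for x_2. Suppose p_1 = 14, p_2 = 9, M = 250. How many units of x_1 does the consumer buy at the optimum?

At p_1=14, p_2=9, M=250: x_1* = 0.375·250/14 = 6.6964.

x_1* = 6.6964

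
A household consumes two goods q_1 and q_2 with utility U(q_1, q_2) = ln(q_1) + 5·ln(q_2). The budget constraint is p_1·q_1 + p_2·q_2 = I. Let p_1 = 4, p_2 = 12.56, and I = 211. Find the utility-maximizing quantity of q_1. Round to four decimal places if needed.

q_1* = 8.7917

At p_1=4, p_2=12.56, I=211: q_1* = 1/6·211/4 = 8.7917.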